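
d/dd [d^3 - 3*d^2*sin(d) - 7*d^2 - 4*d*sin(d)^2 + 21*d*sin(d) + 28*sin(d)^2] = -3*d^2*cos(d) + 3*d^2 - 6*d*sin(d) - 4*d*sin(2*d) + 21*d*cos(d) - 14*d - 4*sin(d)^2 + 21*sin(d) + 28*sin(2*d)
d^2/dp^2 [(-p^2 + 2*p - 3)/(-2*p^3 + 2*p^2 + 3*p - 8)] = 2*(4*p^6 - 24*p^5 + 114*p^4 - 234*p^3 + 222*p^2 - 186*p + 91)/(8*p^9 - 24*p^8 - 12*p^7 + 160*p^6 - 174*p^5 - 246*p^4 + 645*p^3 - 168*p^2 - 576*p + 512)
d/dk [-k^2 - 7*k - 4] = -2*k - 7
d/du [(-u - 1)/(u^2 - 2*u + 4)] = (-u^2 + 2*u + 2*(u - 1)*(u + 1) - 4)/(u^2 - 2*u + 4)^2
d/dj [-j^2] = -2*j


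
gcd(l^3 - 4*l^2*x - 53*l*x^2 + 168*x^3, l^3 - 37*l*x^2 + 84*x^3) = -l^2 - 4*l*x + 21*x^2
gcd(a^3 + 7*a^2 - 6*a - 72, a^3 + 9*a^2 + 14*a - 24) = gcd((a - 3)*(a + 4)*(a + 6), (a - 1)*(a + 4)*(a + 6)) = a^2 + 10*a + 24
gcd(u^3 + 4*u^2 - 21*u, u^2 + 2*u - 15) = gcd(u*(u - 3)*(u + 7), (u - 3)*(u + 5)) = u - 3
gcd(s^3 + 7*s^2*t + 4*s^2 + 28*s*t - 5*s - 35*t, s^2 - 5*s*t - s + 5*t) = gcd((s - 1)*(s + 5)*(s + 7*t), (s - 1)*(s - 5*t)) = s - 1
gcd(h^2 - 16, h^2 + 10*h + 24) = h + 4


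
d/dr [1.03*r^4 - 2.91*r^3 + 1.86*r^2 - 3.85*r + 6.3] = 4.12*r^3 - 8.73*r^2 + 3.72*r - 3.85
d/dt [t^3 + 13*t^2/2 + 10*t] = 3*t^2 + 13*t + 10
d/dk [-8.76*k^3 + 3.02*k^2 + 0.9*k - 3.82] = -26.28*k^2 + 6.04*k + 0.9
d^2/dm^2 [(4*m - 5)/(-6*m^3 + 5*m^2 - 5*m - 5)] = 2*(-432*m^5 + 1440*m^4 - 1180*m^3 + 1545*m^2 - 1125*m + 350)/(216*m^9 - 540*m^8 + 990*m^7 - 485*m^6 - 75*m^5 + 900*m^4 - 175*m^3 + 375*m + 125)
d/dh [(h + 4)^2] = 2*h + 8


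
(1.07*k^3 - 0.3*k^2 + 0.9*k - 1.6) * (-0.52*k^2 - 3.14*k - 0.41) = -0.5564*k^5 - 3.2038*k^4 + 0.0352999999999999*k^3 - 1.871*k^2 + 4.655*k + 0.656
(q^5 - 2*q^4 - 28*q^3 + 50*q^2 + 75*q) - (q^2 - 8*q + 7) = q^5 - 2*q^4 - 28*q^3 + 49*q^2 + 83*q - 7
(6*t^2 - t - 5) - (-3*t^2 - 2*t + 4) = 9*t^2 + t - 9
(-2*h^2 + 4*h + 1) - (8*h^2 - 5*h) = -10*h^2 + 9*h + 1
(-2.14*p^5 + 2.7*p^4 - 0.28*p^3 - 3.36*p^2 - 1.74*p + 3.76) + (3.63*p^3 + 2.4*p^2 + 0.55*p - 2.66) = -2.14*p^5 + 2.7*p^4 + 3.35*p^3 - 0.96*p^2 - 1.19*p + 1.1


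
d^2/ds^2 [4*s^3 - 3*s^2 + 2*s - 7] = 24*s - 6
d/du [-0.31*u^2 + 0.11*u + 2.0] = 0.11 - 0.62*u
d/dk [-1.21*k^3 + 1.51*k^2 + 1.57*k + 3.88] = -3.63*k^2 + 3.02*k + 1.57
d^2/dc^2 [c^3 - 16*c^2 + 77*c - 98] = 6*c - 32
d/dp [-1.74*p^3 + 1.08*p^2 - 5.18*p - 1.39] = -5.22*p^2 + 2.16*p - 5.18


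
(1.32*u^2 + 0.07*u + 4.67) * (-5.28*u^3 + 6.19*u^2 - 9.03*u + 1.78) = -6.9696*u^5 + 7.8012*u^4 - 36.1439*u^3 + 30.6248*u^2 - 42.0455*u + 8.3126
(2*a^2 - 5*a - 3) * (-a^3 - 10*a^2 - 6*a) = -2*a^5 - 15*a^4 + 41*a^3 + 60*a^2 + 18*a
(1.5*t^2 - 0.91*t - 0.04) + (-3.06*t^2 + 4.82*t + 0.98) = -1.56*t^2 + 3.91*t + 0.94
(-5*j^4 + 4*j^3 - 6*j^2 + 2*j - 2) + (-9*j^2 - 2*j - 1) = -5*j^4 + 4*j^3 - 15*j^2 - 3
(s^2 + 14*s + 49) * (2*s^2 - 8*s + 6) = 2*s^4 + 20*s^3 - 8*s^2 - 308*s + 294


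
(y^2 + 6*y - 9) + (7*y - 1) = y^2 + 13*y - 10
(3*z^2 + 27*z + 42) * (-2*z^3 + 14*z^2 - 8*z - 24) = -6*z^5 - 12*z^4 + 270*z^3 + 300*z^2 - 984*z - 1008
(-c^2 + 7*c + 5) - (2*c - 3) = -c^2 + 5*c + 8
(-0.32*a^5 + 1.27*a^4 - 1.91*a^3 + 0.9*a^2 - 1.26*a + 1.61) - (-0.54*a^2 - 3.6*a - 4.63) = -0.32*a^5 + 1.27*a^4 - 1.91*a^3 + 1.44*a^2 + 2.34*a + 6.24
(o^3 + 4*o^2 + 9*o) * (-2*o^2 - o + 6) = -2*o^5 - 9*o^4 - 16*o^3 + 15*o^2 + 54*o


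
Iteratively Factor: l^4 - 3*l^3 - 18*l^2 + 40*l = (l + 4)*(l^3 - 7*l^2 + 10*l) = (l - 2)*(l + 4)*(l^2 - 5*l) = (l - 5)*(l - 2)*(l + 4)*(l)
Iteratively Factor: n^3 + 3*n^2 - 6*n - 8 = (n + 4)*(n^2 - n - 2) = (n - 2)*(n + 4)*(n + 1)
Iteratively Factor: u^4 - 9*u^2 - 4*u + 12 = (u - 1)*(u^3 + u^2 - 8*u - 12) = (u - 3)*(u - 1)*(u^2 + 4*u + 4) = (u - 3)*(u - 1)*(u + 2)*(u + 2)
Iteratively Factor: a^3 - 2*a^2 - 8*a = (a - 4)*(a^2 + 2*a) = a*(a - 4)*(a + 2)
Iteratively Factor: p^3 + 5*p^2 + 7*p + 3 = (p + 1)*(p^2 + 4*p + 3) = (p + 1)^2*(p + 3)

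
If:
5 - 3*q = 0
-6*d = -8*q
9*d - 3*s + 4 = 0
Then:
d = 20/9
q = 5/3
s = 8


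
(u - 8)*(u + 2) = u^2 - 6*u - 16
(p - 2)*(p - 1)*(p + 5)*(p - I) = p^4 + 2*p^3 - I*p^3 - 13*p^2 - 2*I*p^2 + 10*p + 13*I*p - 10*I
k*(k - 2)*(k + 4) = k^3 + 2*k^2 - 8*k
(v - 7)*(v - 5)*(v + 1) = v^3 - 11*v^2 + 23*v + 35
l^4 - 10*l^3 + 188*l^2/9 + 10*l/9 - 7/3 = (l - 7)*(l - 3)*(l - 1/3)*(l + 1/3)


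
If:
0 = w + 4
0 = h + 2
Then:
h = -2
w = -4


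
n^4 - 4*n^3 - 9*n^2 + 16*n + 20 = (n - 5)*(n - 2)*(n + 1)*(n + 2)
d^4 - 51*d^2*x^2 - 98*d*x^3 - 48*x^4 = (d - 8*x)*(d + x)^2*(d + 6*x)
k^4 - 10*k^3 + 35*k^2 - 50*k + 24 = (k - 4)*(k - 3)*(k - 2)*(k - 1)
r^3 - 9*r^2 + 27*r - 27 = (r - 3)^3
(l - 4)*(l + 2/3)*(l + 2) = l^3 - 4*l^2/3 - 28*l/3 - 16/3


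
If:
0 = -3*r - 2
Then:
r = -2/3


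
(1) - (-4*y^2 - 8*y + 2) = 4*y^2 + 8*y - 1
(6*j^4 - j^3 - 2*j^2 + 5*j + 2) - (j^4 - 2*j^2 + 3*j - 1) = 5*j^4 - j^3 + 2*j + 3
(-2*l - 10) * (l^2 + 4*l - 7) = -2*l^3 - 18*l^2 - 26*l + 70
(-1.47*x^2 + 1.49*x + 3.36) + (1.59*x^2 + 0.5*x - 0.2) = 0.12*x^2 + 1.99*x + 3.16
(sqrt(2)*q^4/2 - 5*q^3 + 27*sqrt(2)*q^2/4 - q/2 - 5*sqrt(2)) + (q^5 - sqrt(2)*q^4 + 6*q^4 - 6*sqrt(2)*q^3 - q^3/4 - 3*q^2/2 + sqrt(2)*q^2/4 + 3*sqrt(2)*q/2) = q^5 - sqrt(2)*q^4/2 + 6*q^4 - 6*sqrt(2)*q^3 - 21*q^3/4 - 3*q^2/2 + 7*sqrt(2)*q^2 - q/2 + 3*sqrt(2)*q/2 - 5*sqrt(2)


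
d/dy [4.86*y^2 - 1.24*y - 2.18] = 9.72*y - 1.24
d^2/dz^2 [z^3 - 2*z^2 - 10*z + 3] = 6*z - 4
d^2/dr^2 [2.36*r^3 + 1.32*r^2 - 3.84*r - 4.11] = 14.16*r + 2.64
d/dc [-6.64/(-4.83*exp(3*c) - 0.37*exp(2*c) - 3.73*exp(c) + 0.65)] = (-96.2136*exp(2*c) - 4.9136*exp(c) - 24.7672)*exp(c)/(4.83*exp(3*c) + 0.37*exp(2*c) + 3.73*exp(c) - 0.65)^2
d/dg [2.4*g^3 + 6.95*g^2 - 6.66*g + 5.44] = 7.2*g^2 + 13.9*g - 6.66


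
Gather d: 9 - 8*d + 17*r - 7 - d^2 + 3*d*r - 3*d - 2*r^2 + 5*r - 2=-d^2 + d*(3*r - 11) - 2*r^2 + 22*r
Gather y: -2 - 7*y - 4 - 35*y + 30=24 - 42*y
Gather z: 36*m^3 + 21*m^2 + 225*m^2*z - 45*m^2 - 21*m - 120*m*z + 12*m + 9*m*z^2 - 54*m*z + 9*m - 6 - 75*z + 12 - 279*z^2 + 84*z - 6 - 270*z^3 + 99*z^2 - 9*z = 36*m^3 - 24*m^2 - 270*z^3 + z^2*(9*m - 180) + z*(225*m^2 - 174*m)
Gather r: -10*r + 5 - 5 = -10*r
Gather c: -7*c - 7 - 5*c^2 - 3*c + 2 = -5*c^2 - 10*c - 5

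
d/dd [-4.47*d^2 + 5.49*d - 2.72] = 5.49 - 8.94*d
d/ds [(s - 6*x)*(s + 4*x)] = 2*s - 2*x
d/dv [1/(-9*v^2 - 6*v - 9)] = 2*(3*v + 1)/(3*(3*v^2 + 2*v + 3)^2)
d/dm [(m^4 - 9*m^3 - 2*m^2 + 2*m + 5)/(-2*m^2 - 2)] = (-2*m^5 + 9*m^4 - 4*m^3 + 29*m^2 + 14*m - 2)/(2*(m^4 + 2*m^2 + 1))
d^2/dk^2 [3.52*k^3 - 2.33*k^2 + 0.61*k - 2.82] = 21.12*k - 4.66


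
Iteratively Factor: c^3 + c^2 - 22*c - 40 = (c - 5)*(c^2 + 6*c + 8) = (c - 5)*(c + 4)*(c + 2)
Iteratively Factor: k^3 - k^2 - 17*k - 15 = (k + 3)*(k^2 - 4*k - 5) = (k - 5)*(k + 3)*(k + 1)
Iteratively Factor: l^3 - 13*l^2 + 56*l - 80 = (l - 5)*(l^2 - 8*l + 16) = (l - 5)*(l - 4)*(l - 4)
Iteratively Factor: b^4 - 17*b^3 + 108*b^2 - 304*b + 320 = (b - 4)*(b^3 - 13*b^2 + 56*b - 80) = (b - 4)^2*(b^2 - 9*b + 20) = (b - 5)*(b - 4)^2*(b - 4)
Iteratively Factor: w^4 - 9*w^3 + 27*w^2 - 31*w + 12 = (w - 3)*(w^3 - 6*w^2 + 9*w - 4) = (w - 3)*(w - 1)*(w^2 - 5*w + 4) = (w - 3)*(w - 1)^2*(w - 4)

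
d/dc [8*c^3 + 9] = 24*c^2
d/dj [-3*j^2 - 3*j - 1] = -6*j - 3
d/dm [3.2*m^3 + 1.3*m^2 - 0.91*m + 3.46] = 9.6*m^2 + 2.6*m - 0.91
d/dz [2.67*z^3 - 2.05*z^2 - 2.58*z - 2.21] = 8.01*z^2 - 4.1*z - 2.58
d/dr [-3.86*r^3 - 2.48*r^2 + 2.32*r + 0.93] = -11.58*r^2 - 4.96*r + 2.32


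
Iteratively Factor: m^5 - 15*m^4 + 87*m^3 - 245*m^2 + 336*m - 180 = (m - 3)*(m^4 - 12*m^3 + 51*m^2 - 92*m + 60) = (m - 3)^2*(m^3 - 9*m^2 + 24*m - 20) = (m - 3)^2*(m - 2)*(m^2 - 7*m + 10) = (m - 5)*(m - 3)^2*(m - 2)*(m - 2)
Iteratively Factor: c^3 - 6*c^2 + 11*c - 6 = (c - 3)*(c^2 - 3*c + 2) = (c - 3)*(c - 1)*(c - 2)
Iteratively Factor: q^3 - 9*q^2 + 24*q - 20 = (q - 2)*(q^2 - 7*q + 10) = (q - 5)*(q - 2)*(q - 2)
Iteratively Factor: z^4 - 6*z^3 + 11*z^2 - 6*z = (z - 2)*(z^3 - 4*z^2 + 3*z) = (z - 2)*(z - 1)*(z^2 - 3*z) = z*(z - 2)*(z - 1)*(z - 3)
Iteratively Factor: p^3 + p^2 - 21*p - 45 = (p + 3)*(p^2 - 2*p - 15) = (p + 3)^2*(p - 5)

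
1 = 1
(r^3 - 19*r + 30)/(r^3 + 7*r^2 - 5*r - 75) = (r - 2)/(r + 5)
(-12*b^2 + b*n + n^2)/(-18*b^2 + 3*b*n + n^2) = (4*b + n)/(6*b + n)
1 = 1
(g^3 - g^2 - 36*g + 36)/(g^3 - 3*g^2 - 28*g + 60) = (g^2 + 5*g - 6)/(g^2 + 3*g - 10)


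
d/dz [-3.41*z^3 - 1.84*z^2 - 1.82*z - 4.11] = -10.23*z^2 - 3.68*z - 1.82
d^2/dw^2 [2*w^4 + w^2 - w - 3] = 24*w^2 + 2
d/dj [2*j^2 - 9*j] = 4*j - 9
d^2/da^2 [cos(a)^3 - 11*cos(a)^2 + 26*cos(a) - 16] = -107*cos(a)/4 + 22*cos(2*a) - 9*cos(3*a)/4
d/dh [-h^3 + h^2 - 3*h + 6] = -3*h^2 + 2*h - 3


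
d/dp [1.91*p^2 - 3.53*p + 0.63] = 3.82*p - 3.53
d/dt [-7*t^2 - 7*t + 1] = -14*t - 7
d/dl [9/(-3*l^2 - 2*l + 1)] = 18*(3*l + 1)/(3*l^2 + 2*l - 1)^2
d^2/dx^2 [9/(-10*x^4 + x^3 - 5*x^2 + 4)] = 18*(-x^2*(40*x^2 - 3*x + 10)^2 + (60*x^2 - 3*x + 5)*(10*x^4 - x^3 + 5*x^2 - 4))/(10*x^4 - x^3 + 5*x^2 - 4)^3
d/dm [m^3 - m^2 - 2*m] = 3*m^2 - 2*m - 2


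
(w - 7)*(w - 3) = w^2 - 10*w + 21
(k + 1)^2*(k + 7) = k^3 + 9*k^2 + 15*k + 7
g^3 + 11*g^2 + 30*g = g*(g + 5)*(g + 6)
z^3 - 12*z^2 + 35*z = z*(z - 7)*(z - 5)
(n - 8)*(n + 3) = n^2 - 5*n - 24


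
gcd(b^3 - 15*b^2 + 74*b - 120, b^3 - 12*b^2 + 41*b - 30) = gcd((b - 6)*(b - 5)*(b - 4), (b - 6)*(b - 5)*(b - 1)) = b^2 - 11*b + 30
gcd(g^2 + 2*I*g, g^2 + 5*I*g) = g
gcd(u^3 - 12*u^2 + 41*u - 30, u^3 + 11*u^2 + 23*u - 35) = u - 1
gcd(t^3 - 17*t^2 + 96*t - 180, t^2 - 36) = t - 6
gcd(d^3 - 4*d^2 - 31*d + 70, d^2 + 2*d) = 1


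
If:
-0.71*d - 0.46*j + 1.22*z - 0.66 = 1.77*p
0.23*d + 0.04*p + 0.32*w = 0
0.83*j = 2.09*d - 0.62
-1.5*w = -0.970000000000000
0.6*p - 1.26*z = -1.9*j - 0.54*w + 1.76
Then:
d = -0.32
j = -1.56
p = -3.32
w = 0.65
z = -5.05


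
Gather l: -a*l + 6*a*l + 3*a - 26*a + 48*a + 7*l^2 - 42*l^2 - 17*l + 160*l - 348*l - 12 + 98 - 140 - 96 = 25*a - 35*l^2 + l*(5*a - 205) - 150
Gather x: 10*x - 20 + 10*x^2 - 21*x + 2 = 10*x^2 - 11*x - 18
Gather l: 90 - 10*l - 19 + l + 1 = 72 - 9*l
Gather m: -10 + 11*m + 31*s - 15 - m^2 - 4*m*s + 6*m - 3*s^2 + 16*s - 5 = -m^2 + m*(17 - 4*s) - 3*s^2 + 47*s - 30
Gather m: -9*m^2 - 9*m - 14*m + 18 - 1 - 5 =-9*m^2 - 23*m + 12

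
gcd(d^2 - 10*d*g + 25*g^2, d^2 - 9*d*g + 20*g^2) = d - 5*g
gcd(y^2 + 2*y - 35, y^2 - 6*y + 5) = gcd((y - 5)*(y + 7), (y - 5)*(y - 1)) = y - 5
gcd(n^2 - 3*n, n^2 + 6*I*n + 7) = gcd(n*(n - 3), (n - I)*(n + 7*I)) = 1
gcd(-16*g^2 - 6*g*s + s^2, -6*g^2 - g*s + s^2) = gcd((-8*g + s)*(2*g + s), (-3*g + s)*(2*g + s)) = 2*g + s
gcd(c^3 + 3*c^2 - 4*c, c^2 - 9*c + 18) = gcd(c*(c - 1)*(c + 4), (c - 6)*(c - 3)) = 1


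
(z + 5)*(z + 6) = z^2 + 11*z + 30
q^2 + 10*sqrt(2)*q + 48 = (q + 4*sqrt(2))*(q + 6*sqrt(2))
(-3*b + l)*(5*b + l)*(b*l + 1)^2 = -15*b^4*l^2 + 2*b^3*l^3 - 30*b^3*l + b^2*l^4 + 4*b^2*l^2 - 15*b^2 + 2*b*l^3 + 2*b*l + l^2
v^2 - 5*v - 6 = (v - 6)*(v + 1)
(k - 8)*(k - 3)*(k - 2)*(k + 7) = k^4 - 6*k^3 - 45*k^2 + 274*k - 336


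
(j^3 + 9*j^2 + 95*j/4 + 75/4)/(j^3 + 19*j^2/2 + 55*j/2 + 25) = (j + 3/2)/(j + 2)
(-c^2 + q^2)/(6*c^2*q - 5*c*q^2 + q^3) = (-c^2 + q^2)/(q*(6*c^2 - 5*c*q + q^2))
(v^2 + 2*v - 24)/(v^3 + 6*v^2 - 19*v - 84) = (v + 6)/(v^2 + 10*v + 21)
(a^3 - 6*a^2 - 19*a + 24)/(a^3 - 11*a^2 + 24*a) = (a^2 + 2*a - 3)/(a*(a - 3))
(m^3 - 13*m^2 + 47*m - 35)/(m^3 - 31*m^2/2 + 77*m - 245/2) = 2*(m - 1)/(2*m - 7)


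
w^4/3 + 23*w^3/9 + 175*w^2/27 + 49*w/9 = w*(w/3 + 1)*(w + 7/3)^2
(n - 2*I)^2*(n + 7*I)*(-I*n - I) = -I*n^4 + 3*n^3 - I*n^3 + 3*n^2 - 24*I*n^2 - 28*n - 24*I*n - 28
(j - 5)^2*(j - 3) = j^3 - 13*j^2 + 55*j - 75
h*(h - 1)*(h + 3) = h^3 + 2*h^2 - 3*h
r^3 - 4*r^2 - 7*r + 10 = (r - 5)*(r - 1)*(r + 2)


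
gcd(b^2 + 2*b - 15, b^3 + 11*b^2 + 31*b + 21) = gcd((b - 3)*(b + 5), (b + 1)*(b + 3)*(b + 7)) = 1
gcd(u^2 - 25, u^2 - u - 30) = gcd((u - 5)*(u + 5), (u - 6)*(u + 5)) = u + 5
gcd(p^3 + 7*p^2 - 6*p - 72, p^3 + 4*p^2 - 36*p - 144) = p^2 + 10*p + 24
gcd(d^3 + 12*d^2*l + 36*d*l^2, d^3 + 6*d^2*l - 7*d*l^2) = d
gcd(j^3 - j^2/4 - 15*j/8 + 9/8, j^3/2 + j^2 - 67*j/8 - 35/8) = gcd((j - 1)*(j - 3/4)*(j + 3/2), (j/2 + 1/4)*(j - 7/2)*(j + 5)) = 1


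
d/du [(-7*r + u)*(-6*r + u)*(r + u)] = 29*r^2 - 24*r*u + 3*u^2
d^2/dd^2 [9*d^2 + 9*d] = 18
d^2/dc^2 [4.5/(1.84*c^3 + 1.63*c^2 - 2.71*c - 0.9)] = (-(49.68*c + 14.67)*(1.84*c^3 + 1.63*c^2 - 2.71*c - 0.9) + 4.5*(5.52*c^2 + 3.26*c - 2.71)*(11.04*c^2 + 6.52*c - 5.42))/(1.84*c^3 + 1.63*c^2 - 2.71*c - 0.9)^3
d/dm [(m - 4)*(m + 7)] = 2*m + 3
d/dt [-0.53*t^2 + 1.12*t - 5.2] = 1.12 - 1.06*t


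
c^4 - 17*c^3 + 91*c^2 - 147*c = c*(c - 7)^2*(c - 3)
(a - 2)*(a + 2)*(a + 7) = a^3 + 7*a^2 - 4*a - 28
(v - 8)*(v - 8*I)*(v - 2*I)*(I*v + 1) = I*v^4 + 11*v^3 - 8*I*v^3 - 88*v^2 - 26*I*v^2 - 16*v + 208*I*v + 128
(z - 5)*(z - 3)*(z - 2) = z^3 - 10*z^2 + 31*z - 30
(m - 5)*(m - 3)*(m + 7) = m^3 - m^2 - 41*m + 105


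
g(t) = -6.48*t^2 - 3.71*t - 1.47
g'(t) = -12.96*t - 3.71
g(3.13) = -76.57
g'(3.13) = -44.27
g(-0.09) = -1.19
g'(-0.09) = -2.54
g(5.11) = -189.63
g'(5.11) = -69.94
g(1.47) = -20.93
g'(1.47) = -22.76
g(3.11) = -75.68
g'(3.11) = -44.02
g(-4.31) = -105.85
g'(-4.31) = 52.15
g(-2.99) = -48.31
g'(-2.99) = 35.04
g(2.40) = -47.70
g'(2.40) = -34.81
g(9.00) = -559.74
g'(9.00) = -120.35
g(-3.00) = -48.66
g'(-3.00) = 35.17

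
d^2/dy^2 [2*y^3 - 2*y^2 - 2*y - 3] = 12*y - 4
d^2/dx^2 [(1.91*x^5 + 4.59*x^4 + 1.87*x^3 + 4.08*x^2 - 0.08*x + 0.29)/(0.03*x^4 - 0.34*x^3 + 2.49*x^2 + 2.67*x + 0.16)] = (6.93889390390723e-18*x^11 + 1.11022302462516e-16*x^10 + 0.253239999999996*x^9 - 12.655188*x^8 + 55.03914*x^7 + 268.9876*x^6 + 367.55205*x^5 + 255.991104*x^4 + 1.41586599999999*x^3 + 5.59007400000002*x^2 + 12.141162*x + 4.180938)/(2.7e-5*x^12 - 0.000918*x^11 + 0.017127*x^10 - 0.184483*x^9 + 1.258569*x^8 - 4.211244*x^7 + 2.644518*x^6 + 41.655483*x^5 + 55.359747*x^4 + 25.390419*x^3 + 3.613104*x^2 + 0.205056*x + 0.004096)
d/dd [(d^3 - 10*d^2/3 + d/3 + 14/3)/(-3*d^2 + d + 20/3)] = (-27*d^4 + 18*d^3 + 159*d^2 - 148*d - 22)/(81*d^4 - 54*d^3 - 351*d^2 + 120*d + 400)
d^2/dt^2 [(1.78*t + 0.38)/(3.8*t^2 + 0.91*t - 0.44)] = ((1.78*t + 0.38)*(7.6*t + 0.91)*(15.2*t + 1.82) - (40.584*t + 6.1276)*(3.8*t^2 + 0.91*t - 0.44))/(3.8*t^2 + 0.91*t - 0.44)^3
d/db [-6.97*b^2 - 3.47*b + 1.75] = -13.94*b - 3.47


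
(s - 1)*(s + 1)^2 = s^3 + s^2 - s - 1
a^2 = a^2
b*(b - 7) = b^2 - 7*b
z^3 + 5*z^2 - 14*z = z*(z - 2)*(z + 7)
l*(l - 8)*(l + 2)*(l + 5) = l^4 - l^3 - 46*l^2 - 80*l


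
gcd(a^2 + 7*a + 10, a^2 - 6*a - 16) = a + 2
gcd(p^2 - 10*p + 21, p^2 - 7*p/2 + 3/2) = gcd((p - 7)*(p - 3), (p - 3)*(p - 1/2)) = p - 3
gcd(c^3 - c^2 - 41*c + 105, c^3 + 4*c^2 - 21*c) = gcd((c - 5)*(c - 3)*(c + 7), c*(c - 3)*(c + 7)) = c^2 + 4*c - 21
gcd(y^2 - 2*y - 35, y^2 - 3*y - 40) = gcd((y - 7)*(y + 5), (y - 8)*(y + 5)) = y + 5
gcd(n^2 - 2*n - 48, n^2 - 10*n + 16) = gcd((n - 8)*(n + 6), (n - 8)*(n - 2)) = n - 8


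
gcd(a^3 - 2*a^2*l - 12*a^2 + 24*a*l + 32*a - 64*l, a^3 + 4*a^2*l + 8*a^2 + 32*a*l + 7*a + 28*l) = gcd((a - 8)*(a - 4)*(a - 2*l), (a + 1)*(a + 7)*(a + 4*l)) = 1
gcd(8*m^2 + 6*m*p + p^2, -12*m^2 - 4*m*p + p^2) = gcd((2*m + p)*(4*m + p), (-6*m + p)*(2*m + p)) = 2*m + p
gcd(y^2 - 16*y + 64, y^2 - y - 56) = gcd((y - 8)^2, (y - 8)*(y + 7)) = y - 8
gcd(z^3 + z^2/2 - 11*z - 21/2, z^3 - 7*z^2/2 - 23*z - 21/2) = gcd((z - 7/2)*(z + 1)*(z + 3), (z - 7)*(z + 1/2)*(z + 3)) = z + 3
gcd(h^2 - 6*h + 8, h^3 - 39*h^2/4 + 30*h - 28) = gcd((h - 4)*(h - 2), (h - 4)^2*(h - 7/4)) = h - 4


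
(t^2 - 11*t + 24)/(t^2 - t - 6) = (t - 8)/(t + 2)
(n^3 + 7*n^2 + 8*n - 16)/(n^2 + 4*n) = n + 3 - 4/n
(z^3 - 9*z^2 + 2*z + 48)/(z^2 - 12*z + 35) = (z^3 - 9*z^2 + 2*z + 48)/(z^2 - 12*z + 35)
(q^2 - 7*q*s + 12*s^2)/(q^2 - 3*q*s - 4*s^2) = (q - 3*s)/(q + s)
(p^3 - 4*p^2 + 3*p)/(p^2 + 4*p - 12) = p*(p^2 - 4*p + 3)/(p^2 + 4*p - 12)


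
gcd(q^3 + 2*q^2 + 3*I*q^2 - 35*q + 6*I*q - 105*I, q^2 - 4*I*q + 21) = q + 3*I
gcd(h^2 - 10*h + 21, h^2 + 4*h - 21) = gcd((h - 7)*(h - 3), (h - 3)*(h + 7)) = h - 3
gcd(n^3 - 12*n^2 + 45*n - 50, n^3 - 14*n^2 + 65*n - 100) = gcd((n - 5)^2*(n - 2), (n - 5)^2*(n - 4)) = n^2 - 10*n + 25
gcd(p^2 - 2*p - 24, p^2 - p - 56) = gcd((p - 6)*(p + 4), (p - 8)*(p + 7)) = 1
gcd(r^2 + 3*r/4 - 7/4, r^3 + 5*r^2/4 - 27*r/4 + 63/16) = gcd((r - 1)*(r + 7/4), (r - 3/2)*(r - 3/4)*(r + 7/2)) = 1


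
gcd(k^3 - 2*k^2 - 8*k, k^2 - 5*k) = k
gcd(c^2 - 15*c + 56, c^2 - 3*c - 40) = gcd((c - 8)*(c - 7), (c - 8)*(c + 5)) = c - 8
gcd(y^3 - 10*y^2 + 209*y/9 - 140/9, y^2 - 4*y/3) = y - 4/3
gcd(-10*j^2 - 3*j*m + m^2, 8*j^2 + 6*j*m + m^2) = 2*j + m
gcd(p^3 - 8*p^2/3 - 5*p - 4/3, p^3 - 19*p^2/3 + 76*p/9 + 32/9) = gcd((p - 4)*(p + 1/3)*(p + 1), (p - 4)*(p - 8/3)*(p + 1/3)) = p^2 - 11*p/3 - 4/3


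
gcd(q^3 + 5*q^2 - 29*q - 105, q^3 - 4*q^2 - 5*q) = q - 5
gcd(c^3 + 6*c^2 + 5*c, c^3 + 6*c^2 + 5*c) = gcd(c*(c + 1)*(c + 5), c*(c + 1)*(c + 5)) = c^3 + 6*c^2 + 5*c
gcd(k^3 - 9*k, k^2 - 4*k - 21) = k + 3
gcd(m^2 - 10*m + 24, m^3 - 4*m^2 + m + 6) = 1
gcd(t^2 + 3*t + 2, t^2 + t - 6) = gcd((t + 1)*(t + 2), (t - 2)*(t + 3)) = 1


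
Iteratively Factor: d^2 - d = (d - 1)*(d)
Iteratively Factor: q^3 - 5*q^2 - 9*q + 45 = (q - 3)*(q^2 - 2*q - 15) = (q - 3)*(q + 3)*(q - 5)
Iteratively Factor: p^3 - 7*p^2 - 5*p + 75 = (p - 5)*(p^2 - 2*p - 15) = (p - 5)*(p + 3)*(p - 5)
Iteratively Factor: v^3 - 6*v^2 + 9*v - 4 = (v - 1)*(v^2 - 5*v + 4) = (v - 1)^2*(v - 4)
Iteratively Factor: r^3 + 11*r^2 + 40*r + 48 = (r + 4)*(r^2 + 7*r + 12) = (r + 3)*(r + 4)*(r + 4)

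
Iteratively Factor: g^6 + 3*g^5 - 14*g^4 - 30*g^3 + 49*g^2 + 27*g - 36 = (g + 4)*(g^5 - g^4 - 10*g^3 + 10*g^2 + 9*g - 9) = (g - 1)*(g + 4)*(g^4 - 10*g^2 + 9) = (g - 3)*(g - 1)*(g + 4)*(g^3 + 3*g^2 - g - 3) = (g - 3)*(g - 1)^2*(g + 4)*(g^2 + 4*g + 3) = (g - 3)*(g - 1)^2*(g + 1)*(g + 4)*(g + 3)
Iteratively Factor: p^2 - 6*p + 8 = (p - 4)*(p - 2)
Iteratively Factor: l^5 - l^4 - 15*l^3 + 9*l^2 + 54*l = (l)*(l^4 - l^3 - 15*l^2 + 9*l + 54) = l*(l - 3)*(l^3 + 2*l^2 - 9*l - 18) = l*(l - 3)*(l + 2)*(l^2 - 9) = l*(l - 3)^2*(l + 2)*(l + 3)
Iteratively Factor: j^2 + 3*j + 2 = (j + 2)*(j + 1)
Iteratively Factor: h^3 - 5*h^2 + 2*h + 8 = (h - 2)*(h^2 - 3*h - 4) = (h - 4)*(h - 2)*(h + 1)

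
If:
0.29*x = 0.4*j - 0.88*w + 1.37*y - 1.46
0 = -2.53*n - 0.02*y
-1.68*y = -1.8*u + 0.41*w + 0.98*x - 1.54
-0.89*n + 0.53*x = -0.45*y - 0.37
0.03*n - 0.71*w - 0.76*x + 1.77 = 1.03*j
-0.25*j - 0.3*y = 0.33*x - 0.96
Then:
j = 5.10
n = 0.04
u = -5.89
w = -9.23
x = 4.04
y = -5.50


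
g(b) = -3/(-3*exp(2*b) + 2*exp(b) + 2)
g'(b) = -3*(6*exp(2*b) - 2*exp(b))/(-3*exp(2*b) + 2*exp(b) + 2)^2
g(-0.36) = -1.55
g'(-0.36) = -1.22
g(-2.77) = -1.42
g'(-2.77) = 0.07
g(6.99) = 0.00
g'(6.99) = -0.00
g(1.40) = 0.08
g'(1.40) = -0.18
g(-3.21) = -1.45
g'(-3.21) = 0.05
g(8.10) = 0.00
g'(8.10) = -0.00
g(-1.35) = -1.29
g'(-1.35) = 0.06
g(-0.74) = -1.32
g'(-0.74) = -0.24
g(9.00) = 0.00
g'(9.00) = 0.00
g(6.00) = 0.00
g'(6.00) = 0.00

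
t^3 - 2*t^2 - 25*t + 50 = (t - 5)*(t - 2)*(t + 5)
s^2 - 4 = (s - 2)*(s + 2)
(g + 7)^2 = g^2 + 14*g + 49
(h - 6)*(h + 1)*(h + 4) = h^3 - h^2 - 26*h - 24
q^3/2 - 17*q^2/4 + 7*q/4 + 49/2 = (q/2 + 1)*(q - 7)*(q - 7/2)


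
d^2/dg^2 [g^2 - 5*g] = 2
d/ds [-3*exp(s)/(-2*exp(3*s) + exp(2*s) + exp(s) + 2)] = 3*((-6*exp(2*s) + 2*exp(s) + 1)*exp(s) + 2*exp(3*s) - exp(2*s) - exp(s) - 2)*exp(s)/(-2*exp(3*s) + exp(2*s) + exp(s) + 2)^2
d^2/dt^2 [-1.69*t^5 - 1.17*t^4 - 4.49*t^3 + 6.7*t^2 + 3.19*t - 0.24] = -33.8*t^3 - 14.04*t^2 - 26.94*t + 13.4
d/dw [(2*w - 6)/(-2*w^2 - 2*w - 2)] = (-w^2 - w + (w - 3)*(2*w + 1) - 1)/(w^2 + w + 1)^2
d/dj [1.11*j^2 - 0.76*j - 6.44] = 2.22*j - 0.76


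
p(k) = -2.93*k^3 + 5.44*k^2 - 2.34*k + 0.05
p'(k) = -8.79*k^2 + 10.88*k - 2.34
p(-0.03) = 0.13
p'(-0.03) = -2.67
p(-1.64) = 31.44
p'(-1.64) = -43.82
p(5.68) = -374.66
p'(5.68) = -224.13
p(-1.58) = 28.88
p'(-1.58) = -41.47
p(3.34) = -56.25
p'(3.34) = -64.06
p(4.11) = -121.09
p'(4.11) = -106.10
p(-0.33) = 1.52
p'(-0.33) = -6.89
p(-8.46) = 2183.30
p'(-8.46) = -723.50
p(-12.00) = 5874.53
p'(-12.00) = -1398.66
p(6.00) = -451.03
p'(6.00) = -253.50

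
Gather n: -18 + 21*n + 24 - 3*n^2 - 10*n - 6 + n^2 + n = -2*n^2 + 12*n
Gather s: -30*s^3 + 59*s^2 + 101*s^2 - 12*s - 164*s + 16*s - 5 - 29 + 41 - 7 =-30*s^3 + 160*s^2 - 160*s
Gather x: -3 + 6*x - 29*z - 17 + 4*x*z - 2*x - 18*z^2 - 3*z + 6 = x*(4*z + 4) - 18*z^2 - 32*z - 14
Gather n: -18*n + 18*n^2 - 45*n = 18*n^2 - 63*n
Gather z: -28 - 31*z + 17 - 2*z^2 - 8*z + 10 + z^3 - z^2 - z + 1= z^3 - 3*z^2 - 40*z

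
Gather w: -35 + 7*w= 7*w - 35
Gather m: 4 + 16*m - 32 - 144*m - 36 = -128*m - 64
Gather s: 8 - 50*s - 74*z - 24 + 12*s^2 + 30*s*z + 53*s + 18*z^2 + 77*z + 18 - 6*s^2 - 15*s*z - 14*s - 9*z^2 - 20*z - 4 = 6*s^2 + s*(15*z - 11) + 9*z^2 - 17*z - 2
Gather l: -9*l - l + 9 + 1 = 10 - 10*l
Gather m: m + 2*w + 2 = m + 2*w + 2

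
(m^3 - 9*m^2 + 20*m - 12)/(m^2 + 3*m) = (m^3 - 9*m^2 + 20*m - 12)/(m*(m + 3))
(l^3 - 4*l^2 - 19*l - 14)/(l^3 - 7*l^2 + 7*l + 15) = (l^2 - 5*l - 14)/(l^2 - 8*l + 15)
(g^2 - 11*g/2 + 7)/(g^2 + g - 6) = (g - 7/2)/(g + 3)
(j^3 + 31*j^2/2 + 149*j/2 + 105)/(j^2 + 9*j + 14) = (j^2 + 17*j/2 + 15)/(j + 2)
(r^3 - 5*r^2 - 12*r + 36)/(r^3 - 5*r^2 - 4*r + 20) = (r^2 - 3*r - 18)/(r^2 - 3*r - 10)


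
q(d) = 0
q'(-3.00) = 0.00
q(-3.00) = 0.00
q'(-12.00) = 0.00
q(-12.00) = 0.00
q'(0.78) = 0.00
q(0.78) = 0.00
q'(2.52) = 0.00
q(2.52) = 0.00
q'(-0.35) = 0.00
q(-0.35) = 0.00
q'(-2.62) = 0.00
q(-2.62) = 0.00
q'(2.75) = 0.00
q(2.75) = 0.00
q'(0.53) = 0.00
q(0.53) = 0.00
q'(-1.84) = 0.00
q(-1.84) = 0.00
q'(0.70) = 0.00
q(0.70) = 0.00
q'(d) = 0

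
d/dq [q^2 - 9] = 2*q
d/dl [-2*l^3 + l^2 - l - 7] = -6*l^2 + 2*l - 1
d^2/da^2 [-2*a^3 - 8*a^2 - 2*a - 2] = -12*a - 16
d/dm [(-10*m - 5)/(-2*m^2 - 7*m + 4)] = 5*(-4*m^2 - 4*m - 15)/(4*m^4 + 28*m^3 + 33*m^2 - 56*m + 16)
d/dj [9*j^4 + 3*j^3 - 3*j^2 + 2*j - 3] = 36*j^3 + 9*j^2 - 6*j + 2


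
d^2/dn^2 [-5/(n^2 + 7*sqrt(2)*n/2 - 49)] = 20*(4*n^2 + 14*sqrt(2)*n - (4*n + 7*sqrt(2))^2 - 196)/(2*n^2 + 7*sqrt(2)*n - 98)^3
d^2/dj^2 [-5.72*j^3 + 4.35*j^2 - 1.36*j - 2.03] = 8.7 - 34.32*j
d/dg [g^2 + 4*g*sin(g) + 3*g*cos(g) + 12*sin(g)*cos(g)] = -3*g*sin(g) + 4*g*cos(g) + 2*g + 4*sin(g) + 3*cos(g) + 12*cos(2*g)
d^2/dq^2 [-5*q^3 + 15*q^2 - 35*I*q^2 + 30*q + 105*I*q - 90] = -30*q + 30 - 70*I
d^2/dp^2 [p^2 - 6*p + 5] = 2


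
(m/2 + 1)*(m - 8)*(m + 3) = m^3/2 - 3*m^2/2 - 17*m - 24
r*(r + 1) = r^2 + r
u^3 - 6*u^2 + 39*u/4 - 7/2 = (u - 7/2)*(u - 2)*(u - 1/2)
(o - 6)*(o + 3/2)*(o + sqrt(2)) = o^3 - 9*o^2/2 + sqrt(2)*o^2 - 9*o - 9*sqrt(2)*o/2 - 9*sqrt(2)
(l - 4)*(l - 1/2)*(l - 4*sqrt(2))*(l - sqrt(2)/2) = l^4 - 9*sqrt(2)*l^3/2 - 9*l^3/2 + 6*l^2 + 81*sqrt(2)*l^2/4 - 18*l - 9*sqrt(2)*l + 8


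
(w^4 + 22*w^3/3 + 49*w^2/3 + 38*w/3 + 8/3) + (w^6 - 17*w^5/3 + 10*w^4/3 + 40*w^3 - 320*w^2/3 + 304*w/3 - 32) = w^6 - 17*w^5/3 + 13*w^4/3 + 142*w^3/3 - 271*w^2/3 + 114*w - 88/3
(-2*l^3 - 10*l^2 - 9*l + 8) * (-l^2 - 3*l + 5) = 2*l^5 + 16*l^4 + 29*l^3 - 31*l^2 - 69*l + 40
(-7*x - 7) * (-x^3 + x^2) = 7*x^4 - 7*x^2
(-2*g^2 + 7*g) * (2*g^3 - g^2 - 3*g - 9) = -4*g^5 + 16*g^4 - g^3 - 3*g^2 - 63*g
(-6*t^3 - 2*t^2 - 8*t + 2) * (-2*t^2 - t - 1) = 12*t^5 + 10*t^4 + 24*t^3 + 6*t^2 + 6*t - 2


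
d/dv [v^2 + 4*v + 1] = 2*v + 4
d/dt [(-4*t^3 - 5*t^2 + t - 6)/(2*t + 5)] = (-16*t^3 - 70*t^2 - 50*t + 17)/(4*t^2 + 20*t + 25)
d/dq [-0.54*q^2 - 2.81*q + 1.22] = -1.08*q - 2.81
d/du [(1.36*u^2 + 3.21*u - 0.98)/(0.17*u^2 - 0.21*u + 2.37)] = (-0.8313*u^2 + 6.7796*u + 7.4019)/(0.0289*u^4 - 0.0714*u^3 + 0.8499*u^2 - 0.9954*u + 5.6169)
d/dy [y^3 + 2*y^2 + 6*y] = 3*y^2 + 4*y + 6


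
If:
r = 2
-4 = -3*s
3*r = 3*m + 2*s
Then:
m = 10/9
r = 2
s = 4/3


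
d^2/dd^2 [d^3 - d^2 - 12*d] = 6*d - 2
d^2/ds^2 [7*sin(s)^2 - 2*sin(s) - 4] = 2*sin(s) + 14*cos(2*s)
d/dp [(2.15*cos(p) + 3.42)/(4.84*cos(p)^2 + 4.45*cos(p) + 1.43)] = (10.406*cos(p)^2 + 33.1056*cos(p) + 12.1445)*sin(p)/(23.4256*cos(p)^4 + 43.076*cos(p)^3 + 33.6449*cos(p)^2 + 12.727*cos(p) + 2.0449)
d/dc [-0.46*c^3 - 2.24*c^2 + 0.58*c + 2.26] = -1.38*c^2 - 4.48*c + 0.58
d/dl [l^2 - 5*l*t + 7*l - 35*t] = 2*l - 5*t + 7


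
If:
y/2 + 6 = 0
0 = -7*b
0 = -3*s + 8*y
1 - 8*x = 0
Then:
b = 0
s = -32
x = 1/8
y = -12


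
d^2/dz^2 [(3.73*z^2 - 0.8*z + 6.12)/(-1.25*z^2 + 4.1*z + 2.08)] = (-35.7325*z^3 - 115.563*z^2 + 200.67*z - 283.498144)/(1.953125*z^6 - 19.21875*z^5 + 53.2875*z^4 - 4.96099999999998*z^3 - 88.6704*z^2 - 53.21472*z - 8.998912)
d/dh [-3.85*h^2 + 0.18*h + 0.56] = 0.18 - 7.7*h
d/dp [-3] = 0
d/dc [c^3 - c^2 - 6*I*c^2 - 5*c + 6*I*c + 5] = 3*c^2 - 2*c - 12*I*c - 5 + 6*I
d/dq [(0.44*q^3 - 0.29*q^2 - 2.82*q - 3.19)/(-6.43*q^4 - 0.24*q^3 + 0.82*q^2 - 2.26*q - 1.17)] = (2.8292*q^6 - 3.7294*q^5 - 54.1066*q^4 - 85.3892*q^3 - 0.8734*q^2 + 5.9102*q - 3.91)/(41.3449*q^8 + 3.0864*q^7 - 10.4876*q^6 + 28.67*q^5 + 16.8034*q^4 - 3.1448*q^3 + 3.1888*q^2 + 5.2884*q + 1.3689)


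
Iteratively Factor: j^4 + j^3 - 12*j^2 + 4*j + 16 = (j - 2)*(j^3 + 3*j^2 - 6*j - 8) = (j - 2)^2*(j^2 + 5*j + 4) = (j - 2)^2*(j + 4)*(j + 1)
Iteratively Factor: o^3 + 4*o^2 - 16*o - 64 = (o + 4)*(o^2 - 16) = (o + 4)^2*(o - 4)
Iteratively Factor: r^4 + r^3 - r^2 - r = (r + 1)*(r^3 - r) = (r - 1)*(r + 1)*(r^2 + r) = (r - 1)*(r + 1)^2*(r)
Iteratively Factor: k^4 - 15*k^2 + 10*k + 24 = (k - 3)*(k^3 + 3*k^2 - 6*k - 8) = (k - 3)*(k + 4)*(k^2 - k - 2) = (k - 3)*(k - 2)*(k + 4)*(k + 1)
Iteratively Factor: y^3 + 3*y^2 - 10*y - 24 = (y + 4)*(y^2 - y - 6) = (y - 3)*(y + 4)*(y + 2)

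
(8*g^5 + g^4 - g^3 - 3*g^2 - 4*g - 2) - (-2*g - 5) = 8*g^5 + g^4 - g^3 - 3*g^2 - 2*g + 3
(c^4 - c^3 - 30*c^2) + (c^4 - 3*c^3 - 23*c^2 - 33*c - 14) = 2*c^4 - 4*c^3 - 53*c^2 - 33*c - 14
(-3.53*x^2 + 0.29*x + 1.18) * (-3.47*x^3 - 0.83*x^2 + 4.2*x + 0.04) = 12.2491*x^5 + 1.9236*x^4 - 19.1613*x^3 + 0.0974*x^2 + 4.9676*x + 0.0472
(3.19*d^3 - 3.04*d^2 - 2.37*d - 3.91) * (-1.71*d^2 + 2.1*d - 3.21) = -5.4549*d^5 + 11.8974*d^4 - 12.5712*d^3 + 11.4675*d^2 - 0.6033*d + 12.5511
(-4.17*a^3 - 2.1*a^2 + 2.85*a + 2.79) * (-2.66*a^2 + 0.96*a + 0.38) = 11.0922*a^5 + 1.5828*a^4 - 11.1816*a^3 - 5.4834*a^2 + 3.7614*a + 1.0602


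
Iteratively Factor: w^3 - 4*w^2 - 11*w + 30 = (w + 3)*(w^2 - 7*w + 10) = (w - 2)*(w + 3)*(w - 5)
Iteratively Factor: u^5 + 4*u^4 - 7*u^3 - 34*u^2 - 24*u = (u + 4)*(u^4 - 7*u^2 - 6*u) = u*(u + 4)*(u^3 - 7*u - 6) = u*(u - 3)*(u + 4)*(u^2 + 3*u + 2) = u*(u - 3)*(u + 1)*(u + 4)*(u + 2)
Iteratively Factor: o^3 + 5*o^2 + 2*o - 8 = (o - 1)*(o^2 + 6*o + 8) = (o - 1)*(o + 2)*(o + 4)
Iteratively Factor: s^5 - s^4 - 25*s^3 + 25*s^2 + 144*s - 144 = (s + 4)*(s^4 - 5*s^3 - 5*s^2 + 45*s - 36) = (s - 3)*(s + 4)*(s^3 - 2*s^2 - 11*s + 12) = (s - 3)*(s + 3)*(s + 4)*(s^2 - 5*s + 4) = (s - 3)*(s - 1)*(s + 3)*(s + 4)*(s - 4)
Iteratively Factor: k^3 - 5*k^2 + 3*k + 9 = (k - 3)*(k^2 - 2*k - 3) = (k - 3)^2*(k + 1)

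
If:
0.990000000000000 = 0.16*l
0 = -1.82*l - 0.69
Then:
No Solution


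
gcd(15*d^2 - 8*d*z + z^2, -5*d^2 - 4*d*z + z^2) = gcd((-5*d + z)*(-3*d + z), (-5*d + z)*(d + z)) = -5*d + z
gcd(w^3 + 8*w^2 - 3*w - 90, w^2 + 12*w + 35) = w + 5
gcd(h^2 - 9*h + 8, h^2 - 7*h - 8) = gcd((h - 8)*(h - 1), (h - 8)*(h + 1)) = h - 8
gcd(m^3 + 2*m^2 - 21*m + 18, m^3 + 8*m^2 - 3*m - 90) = m^2 + 3*m - 18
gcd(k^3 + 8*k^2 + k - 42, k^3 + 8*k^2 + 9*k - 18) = k + 3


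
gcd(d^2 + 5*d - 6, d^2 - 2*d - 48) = d + 6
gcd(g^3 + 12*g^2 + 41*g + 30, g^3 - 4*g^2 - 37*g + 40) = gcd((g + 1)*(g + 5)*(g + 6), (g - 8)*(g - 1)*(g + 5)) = g + 5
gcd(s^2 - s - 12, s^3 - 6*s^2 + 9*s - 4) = s - 4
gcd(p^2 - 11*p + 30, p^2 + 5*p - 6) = 1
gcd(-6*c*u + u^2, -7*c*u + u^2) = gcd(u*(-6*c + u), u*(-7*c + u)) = u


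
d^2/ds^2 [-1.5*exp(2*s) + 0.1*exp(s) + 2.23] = (0.1 - 6.0*exp(s))*exp(s)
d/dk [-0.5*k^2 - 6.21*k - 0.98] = -1.0*k - 6.21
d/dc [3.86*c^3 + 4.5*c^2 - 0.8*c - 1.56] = 11.58*c^2 + 9.0*c - 0.8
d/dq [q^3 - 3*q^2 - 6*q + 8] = 3*q^2 - 6*q - 6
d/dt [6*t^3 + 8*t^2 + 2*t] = 18*t^2 + 16*t + 2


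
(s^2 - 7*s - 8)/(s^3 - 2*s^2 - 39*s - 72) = (s + 1)/(s^2 + 6*s + 9)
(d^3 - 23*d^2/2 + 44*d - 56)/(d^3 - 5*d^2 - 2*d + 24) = (d^2 - 15*d/2 + 14)/(d^2 - d - 6)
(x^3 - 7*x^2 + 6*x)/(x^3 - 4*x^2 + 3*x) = (x - 6)/(x - 3)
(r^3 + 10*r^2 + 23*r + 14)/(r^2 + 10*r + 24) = (r^3 + 10*r^2 + 23*r + 14)/(r^2 + 10*r + 24)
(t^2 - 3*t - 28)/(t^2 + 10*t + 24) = (t - 7)/(t + 6)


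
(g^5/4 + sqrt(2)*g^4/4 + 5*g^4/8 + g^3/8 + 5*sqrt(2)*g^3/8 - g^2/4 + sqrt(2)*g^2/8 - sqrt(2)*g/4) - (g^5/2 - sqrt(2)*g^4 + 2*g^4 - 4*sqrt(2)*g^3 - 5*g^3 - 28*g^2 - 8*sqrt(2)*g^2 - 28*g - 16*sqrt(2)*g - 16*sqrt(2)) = -g^5/4 - 11*g^4/8 + 5*sqrt(2)*g^4/4 + 41*g^3/8 + 37*sqrt(2)*g^3/8 + 65*sqrt(2)*g^2/8 + 111*g^2/4 + 63*sqrt(2)*g/4 + 28*g + 16*sqrt(2)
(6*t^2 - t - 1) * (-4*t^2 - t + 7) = -24*t^4 - 2*t^3 + 47*t^2 - 6*t - 7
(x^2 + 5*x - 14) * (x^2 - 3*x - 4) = x^4 + 2*x^3 - 33*x^2 + 22*x + 56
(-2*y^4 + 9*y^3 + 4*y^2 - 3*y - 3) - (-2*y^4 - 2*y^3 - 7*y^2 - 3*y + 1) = 11*y^3 + 11*y^2 - 4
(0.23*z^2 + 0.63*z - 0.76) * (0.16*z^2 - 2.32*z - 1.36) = 0.0368*z^4 - 0.4328*z^3 - 1.896*z^2 + 0.9064*z + 1.0336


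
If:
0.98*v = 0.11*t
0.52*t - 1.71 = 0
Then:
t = 3.29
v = 0.37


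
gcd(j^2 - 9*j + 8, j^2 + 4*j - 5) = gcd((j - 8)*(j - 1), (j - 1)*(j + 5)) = j - 1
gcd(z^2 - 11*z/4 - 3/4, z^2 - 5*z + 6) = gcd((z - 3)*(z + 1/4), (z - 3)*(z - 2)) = z - 3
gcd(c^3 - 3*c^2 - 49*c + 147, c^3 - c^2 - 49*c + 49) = c^2 - 49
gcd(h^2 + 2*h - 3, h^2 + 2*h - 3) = h^2 + 2*h - 3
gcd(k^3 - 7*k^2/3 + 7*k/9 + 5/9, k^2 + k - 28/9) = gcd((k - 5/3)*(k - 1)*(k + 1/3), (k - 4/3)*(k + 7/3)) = 1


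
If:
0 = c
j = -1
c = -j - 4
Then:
No Solution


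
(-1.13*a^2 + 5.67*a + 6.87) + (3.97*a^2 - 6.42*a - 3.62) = 2.84*a^2 - 0.75*a + 3.25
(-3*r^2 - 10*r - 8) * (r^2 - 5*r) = -3*r^4 + 5*r^3 + 42*r^2 + 40*r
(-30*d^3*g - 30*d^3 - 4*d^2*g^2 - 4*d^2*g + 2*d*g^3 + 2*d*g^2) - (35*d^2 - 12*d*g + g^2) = -30*d^3*g - 30*d^3 - 4*d^2*g^2 - 4*d^2*g - 35*d^2 + 2*d*g^3 + 2*d*g^2 + 12*d*g - g^2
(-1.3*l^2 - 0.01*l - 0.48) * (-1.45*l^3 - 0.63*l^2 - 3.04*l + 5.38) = 1.885*l^5 + 0.8335*l^4 + 4.6543*l^3 - 6.6612*l^2 + 1.4054*l - 2.5824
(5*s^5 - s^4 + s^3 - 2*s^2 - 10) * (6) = 30*s^5 - 6*s^4 + 6*s^3 - 12*s^2 - 60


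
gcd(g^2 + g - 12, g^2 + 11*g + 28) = g + 4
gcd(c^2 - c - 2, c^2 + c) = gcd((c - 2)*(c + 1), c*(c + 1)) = c + 1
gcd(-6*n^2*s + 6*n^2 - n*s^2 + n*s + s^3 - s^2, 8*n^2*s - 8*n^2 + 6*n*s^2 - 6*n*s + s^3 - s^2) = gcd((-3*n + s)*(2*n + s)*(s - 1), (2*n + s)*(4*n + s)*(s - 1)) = 2*n*s - 2*n + s^2 - s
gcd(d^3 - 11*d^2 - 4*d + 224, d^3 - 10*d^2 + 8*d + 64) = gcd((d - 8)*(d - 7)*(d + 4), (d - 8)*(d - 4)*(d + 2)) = d - 8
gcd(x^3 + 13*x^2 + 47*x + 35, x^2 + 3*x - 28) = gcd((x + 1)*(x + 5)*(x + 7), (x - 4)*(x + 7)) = x + 7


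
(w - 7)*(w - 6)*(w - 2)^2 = w^4 - 17*w^3 + 98*w^2 - 220*w + 168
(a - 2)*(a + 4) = a^2 + 2*a - 8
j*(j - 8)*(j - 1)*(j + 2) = j^4 - 7*j^3 - 10*j^2 + 16*j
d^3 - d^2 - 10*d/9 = d*(d - 5/3)*(d + 2/3)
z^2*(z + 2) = z^3 + 2*z^2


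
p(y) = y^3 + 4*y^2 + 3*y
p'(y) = 3*y^2 + 8*y + 3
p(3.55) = 105.80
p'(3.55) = 69.21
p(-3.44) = -3.69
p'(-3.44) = 10.98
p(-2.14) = 2.10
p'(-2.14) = -0.38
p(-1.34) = 0.76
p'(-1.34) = -2.33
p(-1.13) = 0.27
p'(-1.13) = -2.21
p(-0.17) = -0.40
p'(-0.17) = 1.73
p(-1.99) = 1.99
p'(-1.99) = -1.04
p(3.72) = 117.99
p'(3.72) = 74.28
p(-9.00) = -432.00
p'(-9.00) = 174.00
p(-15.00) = -2520.00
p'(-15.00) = 558.00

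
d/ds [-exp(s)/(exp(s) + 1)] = -1/(4*cosh(s/2)^2)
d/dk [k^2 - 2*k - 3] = 2*k - 2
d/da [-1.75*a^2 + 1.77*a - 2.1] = 1.77 - 3.5*a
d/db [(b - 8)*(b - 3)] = 2*b - 11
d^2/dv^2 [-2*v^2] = -4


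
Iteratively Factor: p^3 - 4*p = (p - 2)*(p^2 + 2*p) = (p - 2)*(p + 2)*(p)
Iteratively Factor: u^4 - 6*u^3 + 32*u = (u)*(u^3 - 6*u^2 + 32) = u*(u - 4)*(u^2 - 2*u - 8) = u*(u - 4)^2*(u + 2)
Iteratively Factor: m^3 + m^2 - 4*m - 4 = (m - 2)*(m^2 + 3*m + 2) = (m - 2)*(m + 1)*(m + 2)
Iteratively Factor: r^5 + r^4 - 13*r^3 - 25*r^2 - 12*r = (r + 1)*(r^4 - 13*r^2 - 12*r) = (r + 1)^2*(r^3 - r^2 - 12*r) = (r - 4)*(r + 1)^2*(r^2 + 3*r) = r*(r - 4)*(r + 1)^2*(r + 3)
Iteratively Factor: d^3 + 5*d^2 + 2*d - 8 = (d - 1)*(d^2 + 6*d + 8) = (d - 1)*(d + 4)*(d + 2)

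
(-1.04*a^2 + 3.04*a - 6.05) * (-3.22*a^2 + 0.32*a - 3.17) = 3.3488*a^4 - 10.1216*a^3 + 23.7506*a^2 - 11.5728*a + 19.1785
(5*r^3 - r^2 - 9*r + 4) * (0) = 0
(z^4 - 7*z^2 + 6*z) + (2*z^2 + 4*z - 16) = z^4 - 5*z^2 + 10*z - 16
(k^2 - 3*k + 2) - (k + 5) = k^2 - 4*k - 3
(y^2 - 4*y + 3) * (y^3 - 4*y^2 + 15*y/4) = y^5 - 8*y^4 + 91*y^3/4 - 27*y^2 + 45*y/4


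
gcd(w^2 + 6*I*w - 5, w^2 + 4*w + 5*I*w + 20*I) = w + 5*I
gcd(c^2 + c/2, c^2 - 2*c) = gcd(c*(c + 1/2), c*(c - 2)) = c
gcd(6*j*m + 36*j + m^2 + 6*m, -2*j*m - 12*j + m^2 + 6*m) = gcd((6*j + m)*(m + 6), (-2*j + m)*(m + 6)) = m + 6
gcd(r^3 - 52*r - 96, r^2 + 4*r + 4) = r + 2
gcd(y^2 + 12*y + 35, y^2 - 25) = y + 5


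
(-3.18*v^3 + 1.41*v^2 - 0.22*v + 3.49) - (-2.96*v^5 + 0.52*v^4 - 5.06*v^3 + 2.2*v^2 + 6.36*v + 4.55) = 2.96*v^5 - 0.52*v^4 + 1.88*v^3 - 0.79*v^2 - 6.58*v - 1.06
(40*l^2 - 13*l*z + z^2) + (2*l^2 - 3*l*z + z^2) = 42*l^2 - 16*l*z + 2*z^2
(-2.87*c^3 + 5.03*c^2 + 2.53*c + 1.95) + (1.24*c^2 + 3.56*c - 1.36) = -2.87*c^3 + 6.27*c^2 + 6.09*c + 0.59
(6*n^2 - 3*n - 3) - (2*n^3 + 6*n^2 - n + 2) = -2*n^3 - 2*n - 5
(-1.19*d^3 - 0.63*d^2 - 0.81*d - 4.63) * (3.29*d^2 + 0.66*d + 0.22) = -3.9151*d^5 - 2.8581*d^4 - 3.3425*d^3 - 15.9059*d^2 - 3.234*d - 1.0186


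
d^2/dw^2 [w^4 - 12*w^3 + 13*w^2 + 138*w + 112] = 12*w^2 - 72*w + 26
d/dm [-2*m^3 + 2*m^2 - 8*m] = -6*m^2 + 4*m - 8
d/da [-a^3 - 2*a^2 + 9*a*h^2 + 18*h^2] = -3*a^2 - 4*a + 9*h^2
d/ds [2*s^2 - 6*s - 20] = 4*s - 6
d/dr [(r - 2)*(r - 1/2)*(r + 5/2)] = 3*r^2 - 21/4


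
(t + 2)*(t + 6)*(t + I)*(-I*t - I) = -I*t^4 + t^3 - 9*I*t^3 + 9*t^2 - 20*I*t^2 + 20*t - 12*I*t + 12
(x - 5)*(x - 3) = x^2 - 8*x + 15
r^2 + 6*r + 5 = (r + 1)*(r + 5)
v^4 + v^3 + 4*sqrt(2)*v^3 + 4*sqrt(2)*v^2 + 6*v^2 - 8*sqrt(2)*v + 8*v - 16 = (v - 1)*(v + 2)*(v + 2*sqrt(2))^2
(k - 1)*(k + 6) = k^2 + 5*k - 6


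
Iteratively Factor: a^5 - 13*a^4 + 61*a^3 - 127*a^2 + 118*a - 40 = (a - 2)*(a^4 - 11*a^3 + 39*a^2 - 49*a + 20) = (a - 5)*(a - 2)*(a^3 - 6*a^2 + 9*a - 4) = (a - 5)*(a - 2)*(a - 1)*(a^2 - 5*a + 4) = (a - 5)*(a - 2)*(a - 1)^2*(a - 4)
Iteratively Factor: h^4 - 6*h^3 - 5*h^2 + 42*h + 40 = (h + 2)*(h^3 - 8*h^2 + 11*h + 20) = (h - 4)*(h + 2)*(h^2 - 4*h - 5) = (h - 5)*(h - 4)*(h + 2)*(h + 1)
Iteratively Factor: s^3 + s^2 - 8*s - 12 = (s + 2)*(s^2 - s - 6) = (s - 3)*(s + 2)*(s + 2)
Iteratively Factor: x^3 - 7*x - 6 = (x - 3)*(x^2 + 3*x + 2) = (x - 3)*(x + 1)*(x + 2)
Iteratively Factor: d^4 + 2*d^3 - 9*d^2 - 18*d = (d + 2)*(d^3 - 9*d) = d*(d + 2)*(d^2 - 9) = d*(d - 3)*(d + 2)*(d + 3)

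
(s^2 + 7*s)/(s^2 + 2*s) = (s + 7)/(s + 2)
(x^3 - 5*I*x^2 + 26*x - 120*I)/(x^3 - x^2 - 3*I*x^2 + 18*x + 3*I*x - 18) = (x^2 + I*x + 20)/(x^2 + x*(-1 + 3*I) - 3*I)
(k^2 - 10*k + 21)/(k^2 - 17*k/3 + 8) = 3*(k - 7)/(3*k - 8)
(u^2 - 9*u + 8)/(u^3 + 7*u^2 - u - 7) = (u - 8)/(u^2 + 8*u + 7)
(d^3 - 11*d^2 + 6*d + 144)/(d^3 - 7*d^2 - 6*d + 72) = (d - 8)/(d - 4)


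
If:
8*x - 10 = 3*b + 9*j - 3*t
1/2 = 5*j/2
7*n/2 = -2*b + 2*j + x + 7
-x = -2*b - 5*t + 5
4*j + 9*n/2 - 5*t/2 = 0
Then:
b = 25941/3575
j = 1/5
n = -8/11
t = -272/275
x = 16327/3575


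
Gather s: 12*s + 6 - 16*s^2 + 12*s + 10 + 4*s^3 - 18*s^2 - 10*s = 4*s^3 - 34*s^2 + 14*s + 16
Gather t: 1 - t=1 - t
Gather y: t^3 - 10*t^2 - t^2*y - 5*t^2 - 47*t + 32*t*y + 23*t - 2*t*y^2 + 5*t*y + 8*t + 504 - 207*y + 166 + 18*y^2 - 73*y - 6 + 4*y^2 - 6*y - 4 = t^3 - 15*t^2 - 16*t + y^2*(22 - 2*t) + y*(-t^2 + 37*t - 286) + 660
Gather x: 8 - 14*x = 8 - 14*x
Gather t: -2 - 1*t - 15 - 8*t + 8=-9*t - 9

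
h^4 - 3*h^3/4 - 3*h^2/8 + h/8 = h*(h - 1)*(h - 1/4)*(h + 1/2)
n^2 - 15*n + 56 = (n - 8)*(n - 7)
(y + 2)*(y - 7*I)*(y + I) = y^3 + 2*y^2 - 6*I*y^2 + 7*y - 12*I*y + 14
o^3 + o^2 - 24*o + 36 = (o - 3)*(o - 2)*(o + 6)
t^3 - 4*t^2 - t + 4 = (t - 4)*(t - 1)*(t + 1)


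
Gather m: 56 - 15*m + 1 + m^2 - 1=m^2 - 15*m + 56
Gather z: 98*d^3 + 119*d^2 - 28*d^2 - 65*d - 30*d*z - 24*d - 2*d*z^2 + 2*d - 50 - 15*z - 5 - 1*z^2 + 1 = 98*d^3 + 91*d^2 - 87*d + z^2*(-2*d - 1) + z*(-30*d - 15) - 54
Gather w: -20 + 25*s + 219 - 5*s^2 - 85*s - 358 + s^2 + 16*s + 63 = -4*s^2 - 44*s - 96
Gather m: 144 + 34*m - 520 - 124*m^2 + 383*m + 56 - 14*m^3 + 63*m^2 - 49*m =-14*m^3 - 61*m^2 + 368*m - 320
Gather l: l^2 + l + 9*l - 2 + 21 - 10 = l^2 + 10*l + 9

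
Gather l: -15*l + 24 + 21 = 45 - 15*l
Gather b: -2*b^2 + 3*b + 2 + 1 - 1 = -2*b^2 + 3*b + 2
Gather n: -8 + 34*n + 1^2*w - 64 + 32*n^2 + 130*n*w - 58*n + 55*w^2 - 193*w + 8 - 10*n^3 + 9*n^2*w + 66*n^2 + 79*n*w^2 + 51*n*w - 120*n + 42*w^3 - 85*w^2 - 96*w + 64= -10*n^3 + n^2*(9*w + 98) + n*(79*w^2 + 181*w - 144) + 42*w^3 - 30*w^2 - 288*w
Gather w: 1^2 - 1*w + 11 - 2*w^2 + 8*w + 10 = -2*w^2 + 7*w + 22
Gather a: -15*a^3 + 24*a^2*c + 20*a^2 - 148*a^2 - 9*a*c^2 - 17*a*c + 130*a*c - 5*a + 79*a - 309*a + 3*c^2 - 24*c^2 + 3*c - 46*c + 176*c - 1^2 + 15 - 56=-15*a^3 + a^2*(24*c - 128) + a*(-9*c^2 + 113*c - 235) - 21*c^2 + 133*c - 42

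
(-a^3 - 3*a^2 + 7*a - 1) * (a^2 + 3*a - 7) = -a^5 - 6*a^4 + 5*a^3 + 41*a^2 - 52*a + 7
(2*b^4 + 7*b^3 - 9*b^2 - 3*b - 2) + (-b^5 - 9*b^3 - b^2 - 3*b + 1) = -b^5 + 2*b^4 - 2*b^3 - 10*b^2 - 6*b - 1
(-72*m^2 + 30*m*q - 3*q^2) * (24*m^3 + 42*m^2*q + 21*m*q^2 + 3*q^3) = -1728*m^5 - 2304*m^4*q - 324*m^3*q^2 + 288*m^2*q^3 + 27*m*q^4 - 9*q^5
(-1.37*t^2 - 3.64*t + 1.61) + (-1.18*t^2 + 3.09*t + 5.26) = -2.55*t^2 - 0.55*t + 6.87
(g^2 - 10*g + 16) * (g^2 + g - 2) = g^4 - 9*g^3 + 4*g^2 + 36*g - 32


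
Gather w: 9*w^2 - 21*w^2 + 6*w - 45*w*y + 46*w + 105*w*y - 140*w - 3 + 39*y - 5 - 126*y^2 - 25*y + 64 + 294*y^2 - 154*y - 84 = -12*w^2 + w*(60*y - 88) + 168*y^2 - 140*y - 28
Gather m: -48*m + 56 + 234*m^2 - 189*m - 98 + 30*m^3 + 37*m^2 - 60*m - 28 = 30*m^3 + 271*m^2 - 297*m - 70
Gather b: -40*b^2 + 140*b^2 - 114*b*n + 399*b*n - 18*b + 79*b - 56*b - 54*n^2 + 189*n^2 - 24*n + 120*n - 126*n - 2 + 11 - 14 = 100*b^2 + b*(285*n + 5) + 135*n^2 - 30*n - 5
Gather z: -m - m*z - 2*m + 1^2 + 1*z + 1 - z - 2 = -m*z - 3*m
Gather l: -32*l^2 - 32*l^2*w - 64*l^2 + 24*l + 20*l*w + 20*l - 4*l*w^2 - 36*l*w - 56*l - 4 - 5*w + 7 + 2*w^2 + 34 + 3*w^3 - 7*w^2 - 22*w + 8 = l^2*(-32*w - 96) + l*(-4*w^2 - 16*w - 12) + 3*w^3 - 5*w^2 - 27*w + 45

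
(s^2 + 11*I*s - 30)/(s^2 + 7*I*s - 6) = (s + 5*I)/(s + I)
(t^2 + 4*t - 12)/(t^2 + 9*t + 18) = (t - 2)/(t + 3)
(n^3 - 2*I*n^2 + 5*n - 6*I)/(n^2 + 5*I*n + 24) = (n^2 + I*n + 2)/(n + 8*I)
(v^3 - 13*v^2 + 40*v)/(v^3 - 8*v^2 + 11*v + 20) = v*(v - 8)/(v^2 - 3*v - 4)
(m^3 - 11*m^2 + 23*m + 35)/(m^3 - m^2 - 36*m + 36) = (m^3 - 11*m^2 + 23*m + 35)/(m^3 - m^2 - 36*m + 36)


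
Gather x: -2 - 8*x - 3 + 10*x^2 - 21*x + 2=10*x^2 - 29*x - 3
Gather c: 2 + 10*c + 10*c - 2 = 20*c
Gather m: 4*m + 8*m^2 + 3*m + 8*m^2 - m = 16*m^2 + 6*m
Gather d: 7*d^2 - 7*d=7*d^2 - 7*d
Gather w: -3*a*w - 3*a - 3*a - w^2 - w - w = -6*a - w^2 + w*(-3*a - 2)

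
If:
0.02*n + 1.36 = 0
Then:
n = -68.00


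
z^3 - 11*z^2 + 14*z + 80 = (z - 8)*(z - 5)*(z + 2)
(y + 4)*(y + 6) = y^2 + 10*y + 24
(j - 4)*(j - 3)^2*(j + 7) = j^4 - 3*j^3 - 37*j^2 + 195*j - 252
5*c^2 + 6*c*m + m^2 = (c + m)*(5*c + m)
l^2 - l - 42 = (l - 7)*(l + 6)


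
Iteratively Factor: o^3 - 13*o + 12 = (o - 1)*(o^2 + o - 12) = (o - 3)*(o - 1)*(o + 4)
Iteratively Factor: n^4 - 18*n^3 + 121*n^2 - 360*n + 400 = (n - 5)*(n^3 - 13*n^2 + 56*n - 80) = (n - 5)*(n - 4)*(n^2 - 9*n + 20) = (n - 5)^2*(n - 4)*(n - 4)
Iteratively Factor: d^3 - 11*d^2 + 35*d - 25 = (d - 5)*(d^2 - 6*d + 5) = (d - 5)^2*(d - 1)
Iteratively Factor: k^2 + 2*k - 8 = (k + 4)*(k - 2)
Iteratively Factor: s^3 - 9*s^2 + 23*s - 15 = (s - 5)*(s^2 - 4*s + 3) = (s - 5)*(s - 1)*(s - 3)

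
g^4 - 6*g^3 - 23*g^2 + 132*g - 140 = (g - 7)*(g - 2)^2*(g + 5)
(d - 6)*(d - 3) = d^2 - 9*d + 18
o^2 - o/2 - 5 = (o - 5/2)*(o + 2)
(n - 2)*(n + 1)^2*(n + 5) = n^4 + 5*n^3 - 3*n^2 - 17*n - 10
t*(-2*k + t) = -2*k*t + t^2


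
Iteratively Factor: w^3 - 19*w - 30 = (w + 3)*(w^2 - 3*w - 10) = (w + 2)*(w + 3)*(w - 5)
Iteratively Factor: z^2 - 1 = (z - 1)*(z + 1)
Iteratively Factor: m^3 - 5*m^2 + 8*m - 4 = (m - 2)*(m^2 - 3*m + 2) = (m - 2)*(m - 1)*(m - 2)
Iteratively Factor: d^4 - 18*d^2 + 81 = (d + 3)*(d^3 - 3*d^2 - 9*d + 27) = (d - 3)*(d + 3)*(d^2 - 9) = (d - 3)*(d + 3)^2*(d - 3)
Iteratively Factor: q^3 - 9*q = (q + 3)*(q^2 - 3*q) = q*(q + 3)*(q - 3)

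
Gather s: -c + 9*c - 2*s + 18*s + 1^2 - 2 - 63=8*c + 16*s - 64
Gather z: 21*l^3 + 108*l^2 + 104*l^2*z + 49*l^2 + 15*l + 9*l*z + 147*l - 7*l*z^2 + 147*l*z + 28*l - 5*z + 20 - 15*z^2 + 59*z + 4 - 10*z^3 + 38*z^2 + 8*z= 21*l^3 + 157*l^2 + 190*l - 10*z^3 + z^2*(23 - 7*l) + z*(104*l^2 + 156*l + 62) + 24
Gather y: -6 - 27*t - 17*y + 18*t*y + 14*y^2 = -27*t + 14*y^2 + y*(18*t - 17) - 6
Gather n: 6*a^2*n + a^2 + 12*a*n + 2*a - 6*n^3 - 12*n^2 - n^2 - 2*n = a^2 + 2*a - 6*n^3 - 13*n^2 + n*(6*a^2 + 12*a - 2)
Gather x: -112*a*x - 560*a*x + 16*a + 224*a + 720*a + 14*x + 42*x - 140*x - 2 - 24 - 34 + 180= 960*a + x*(-672*a - 84) + 120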